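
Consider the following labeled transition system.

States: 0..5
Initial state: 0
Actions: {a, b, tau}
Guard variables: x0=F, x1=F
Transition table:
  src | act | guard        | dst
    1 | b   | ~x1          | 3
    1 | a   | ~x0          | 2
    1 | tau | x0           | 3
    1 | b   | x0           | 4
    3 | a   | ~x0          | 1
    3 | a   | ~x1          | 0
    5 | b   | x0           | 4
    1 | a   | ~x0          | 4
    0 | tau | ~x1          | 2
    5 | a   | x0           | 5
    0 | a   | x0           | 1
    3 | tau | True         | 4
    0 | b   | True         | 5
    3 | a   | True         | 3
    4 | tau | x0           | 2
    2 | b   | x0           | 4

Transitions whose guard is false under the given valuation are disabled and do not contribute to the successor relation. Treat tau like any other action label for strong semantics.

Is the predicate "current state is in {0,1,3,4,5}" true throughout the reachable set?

Allowed set {0,1,3,4,5}
Reach set: {0,2,5}
  0: safe
  2: outside
  5: safe
witness against invariant: tau → 2

Answer: INVARIANT VIOLATED at state 2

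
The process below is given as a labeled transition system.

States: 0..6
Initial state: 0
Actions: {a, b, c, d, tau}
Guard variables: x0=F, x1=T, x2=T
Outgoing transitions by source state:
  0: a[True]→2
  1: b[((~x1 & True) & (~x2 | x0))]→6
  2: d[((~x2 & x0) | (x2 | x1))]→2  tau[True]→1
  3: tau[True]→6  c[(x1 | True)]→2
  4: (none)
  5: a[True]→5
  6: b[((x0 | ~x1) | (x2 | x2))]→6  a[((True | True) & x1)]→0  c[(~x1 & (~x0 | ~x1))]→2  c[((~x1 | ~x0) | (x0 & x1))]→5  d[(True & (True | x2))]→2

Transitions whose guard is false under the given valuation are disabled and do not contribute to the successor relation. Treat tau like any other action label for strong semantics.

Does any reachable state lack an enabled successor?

Answer: DEADLOCK at state 1

Working:
R = {0,1,2}
  0: a→2  [deg 1]
  1: ∅  [STUCK]
  2: d→2  tau→1  [deg 2]
Path to 1: a·tau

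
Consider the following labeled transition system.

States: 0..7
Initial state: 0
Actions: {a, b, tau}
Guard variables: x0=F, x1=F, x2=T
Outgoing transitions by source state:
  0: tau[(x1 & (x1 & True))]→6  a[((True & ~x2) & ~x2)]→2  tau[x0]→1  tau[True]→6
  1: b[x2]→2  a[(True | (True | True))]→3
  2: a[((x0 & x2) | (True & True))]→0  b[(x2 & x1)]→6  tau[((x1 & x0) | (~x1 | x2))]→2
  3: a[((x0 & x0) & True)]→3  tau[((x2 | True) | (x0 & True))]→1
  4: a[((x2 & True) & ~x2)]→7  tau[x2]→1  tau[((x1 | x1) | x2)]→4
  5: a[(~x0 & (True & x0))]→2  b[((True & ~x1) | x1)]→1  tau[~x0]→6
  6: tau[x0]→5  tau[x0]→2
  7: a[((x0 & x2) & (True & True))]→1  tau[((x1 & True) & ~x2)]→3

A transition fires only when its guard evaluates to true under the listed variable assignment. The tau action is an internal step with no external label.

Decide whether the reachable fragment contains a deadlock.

Answer: DEADLOCK at state 6

Working:
Reachable = {0,6}
  0: tau→6  [1 out]
  6: ∅  [no exit]
witness 6: tau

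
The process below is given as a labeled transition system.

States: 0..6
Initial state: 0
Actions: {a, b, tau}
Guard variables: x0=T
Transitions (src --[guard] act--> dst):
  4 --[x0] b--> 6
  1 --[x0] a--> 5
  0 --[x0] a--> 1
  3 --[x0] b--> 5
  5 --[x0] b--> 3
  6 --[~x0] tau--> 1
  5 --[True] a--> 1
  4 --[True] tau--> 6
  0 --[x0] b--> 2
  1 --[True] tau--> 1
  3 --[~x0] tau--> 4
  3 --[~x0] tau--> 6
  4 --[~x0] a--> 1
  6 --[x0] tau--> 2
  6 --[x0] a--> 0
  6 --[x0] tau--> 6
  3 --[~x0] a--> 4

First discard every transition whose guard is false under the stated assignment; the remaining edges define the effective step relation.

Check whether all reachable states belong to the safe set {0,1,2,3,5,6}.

Answer: INVARIANT HOLDS

Analysis:
Allowed set {0,1,2,3,5,6}
Reachable = {0,1,2,3,5}
  0: ✓
  1: ✓
  2: ✓
  3: ✓
  5: ✓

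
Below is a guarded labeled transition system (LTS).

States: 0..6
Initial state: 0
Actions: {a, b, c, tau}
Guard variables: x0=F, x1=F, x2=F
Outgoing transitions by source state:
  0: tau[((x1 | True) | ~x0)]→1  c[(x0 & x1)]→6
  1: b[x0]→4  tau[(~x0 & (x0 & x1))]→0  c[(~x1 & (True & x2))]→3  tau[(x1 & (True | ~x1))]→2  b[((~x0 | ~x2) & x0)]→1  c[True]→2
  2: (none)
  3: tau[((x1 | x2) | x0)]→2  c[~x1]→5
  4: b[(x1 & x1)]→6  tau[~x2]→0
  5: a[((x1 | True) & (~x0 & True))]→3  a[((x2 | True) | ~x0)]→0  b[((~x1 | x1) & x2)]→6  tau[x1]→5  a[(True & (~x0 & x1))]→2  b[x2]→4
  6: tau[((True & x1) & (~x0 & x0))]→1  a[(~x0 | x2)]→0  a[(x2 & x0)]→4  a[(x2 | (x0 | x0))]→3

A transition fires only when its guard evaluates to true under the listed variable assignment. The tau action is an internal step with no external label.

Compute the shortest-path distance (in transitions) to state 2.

BFS to 2:
  depth 0: {0}
  depth 1: {1}
  depth 2: {2}
2 enters at depth 2; path tau·c

Answer: 2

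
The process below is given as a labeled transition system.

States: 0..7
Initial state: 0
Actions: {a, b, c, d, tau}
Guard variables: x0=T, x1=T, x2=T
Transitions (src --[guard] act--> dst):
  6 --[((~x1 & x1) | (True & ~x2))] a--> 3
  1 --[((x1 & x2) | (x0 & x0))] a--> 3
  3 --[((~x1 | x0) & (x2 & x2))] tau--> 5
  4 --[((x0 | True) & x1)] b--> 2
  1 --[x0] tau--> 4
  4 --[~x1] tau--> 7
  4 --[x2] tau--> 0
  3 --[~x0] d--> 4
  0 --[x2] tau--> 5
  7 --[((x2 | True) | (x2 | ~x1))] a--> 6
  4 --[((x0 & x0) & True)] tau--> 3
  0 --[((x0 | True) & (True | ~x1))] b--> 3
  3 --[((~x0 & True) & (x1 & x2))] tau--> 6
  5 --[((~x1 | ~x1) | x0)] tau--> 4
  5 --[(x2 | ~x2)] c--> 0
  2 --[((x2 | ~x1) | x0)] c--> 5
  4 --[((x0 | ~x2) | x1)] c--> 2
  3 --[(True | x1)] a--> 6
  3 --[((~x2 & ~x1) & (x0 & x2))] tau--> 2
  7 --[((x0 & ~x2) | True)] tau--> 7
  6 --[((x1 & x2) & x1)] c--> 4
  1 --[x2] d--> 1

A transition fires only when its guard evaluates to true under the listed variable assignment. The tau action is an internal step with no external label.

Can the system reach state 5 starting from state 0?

Answer: REACHABLE

Working:
After dropping false guards: 17 live edges.
L0 = {0}
L1 = {3,5}  total {0,3,5}
L2 = {4,6}  total {0,3,4,5,6}
L3 = {2}  total {0,2,3,4,5,6}
Reachable = {0,2,3,4,5,6}
Path to 5: tau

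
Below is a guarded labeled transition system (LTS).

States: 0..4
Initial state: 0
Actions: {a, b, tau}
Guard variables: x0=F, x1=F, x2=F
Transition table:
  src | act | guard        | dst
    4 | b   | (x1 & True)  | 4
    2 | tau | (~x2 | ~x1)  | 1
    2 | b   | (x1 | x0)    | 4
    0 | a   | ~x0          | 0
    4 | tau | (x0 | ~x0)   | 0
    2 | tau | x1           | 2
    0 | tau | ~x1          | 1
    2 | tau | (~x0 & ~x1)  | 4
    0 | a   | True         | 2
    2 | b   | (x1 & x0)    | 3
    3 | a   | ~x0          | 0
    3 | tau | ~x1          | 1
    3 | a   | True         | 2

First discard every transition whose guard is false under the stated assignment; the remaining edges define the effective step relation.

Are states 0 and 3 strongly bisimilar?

Answer: BISIMILAR

Trace:
Refine partition for ~:
  round 0: {{0,1,2,3,4}}
  round 1: {{0,3},{1},{2,4}}
  round 2: {{0,3},{1},{2},{4}}
Fixed point at round 3; 4 class(es).
class of 0: {0,3}; class of 3: {0,3}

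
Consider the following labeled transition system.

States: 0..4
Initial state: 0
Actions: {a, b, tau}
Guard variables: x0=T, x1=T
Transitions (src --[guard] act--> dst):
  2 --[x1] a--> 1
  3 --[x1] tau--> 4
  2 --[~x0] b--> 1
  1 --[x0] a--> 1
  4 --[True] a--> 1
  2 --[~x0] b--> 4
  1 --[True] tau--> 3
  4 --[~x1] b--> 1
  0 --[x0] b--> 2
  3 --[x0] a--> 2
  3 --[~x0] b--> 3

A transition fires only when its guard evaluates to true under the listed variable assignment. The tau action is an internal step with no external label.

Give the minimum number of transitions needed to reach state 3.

Answer: 3

Working:
BFS to 3:
  depth 0: {0}
  depth 1: {2}
  depth 2: {1}
  depth 3: {3}
depth(3)=3, e.g. b·a·tau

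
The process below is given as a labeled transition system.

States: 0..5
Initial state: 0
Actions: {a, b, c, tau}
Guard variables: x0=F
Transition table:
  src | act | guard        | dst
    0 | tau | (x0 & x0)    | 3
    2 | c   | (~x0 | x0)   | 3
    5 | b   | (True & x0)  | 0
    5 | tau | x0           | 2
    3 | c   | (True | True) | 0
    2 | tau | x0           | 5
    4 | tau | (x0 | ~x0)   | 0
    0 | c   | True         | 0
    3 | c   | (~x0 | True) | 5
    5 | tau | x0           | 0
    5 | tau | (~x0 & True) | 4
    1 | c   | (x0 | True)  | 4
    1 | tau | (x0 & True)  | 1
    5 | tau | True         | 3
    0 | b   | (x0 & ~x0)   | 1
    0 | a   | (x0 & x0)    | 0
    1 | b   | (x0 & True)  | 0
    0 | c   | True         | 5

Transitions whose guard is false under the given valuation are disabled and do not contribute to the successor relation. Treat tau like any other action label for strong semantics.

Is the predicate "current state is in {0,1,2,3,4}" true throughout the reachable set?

Allowed set {0,1,2,3,4}
Reach set: {0,3,4,5}
  0: ✓
  3: ✓
  4: ✓
  5: VIOLATES
reach 5 via c — violates

Answer: INVARIANT VIOLATED at state 5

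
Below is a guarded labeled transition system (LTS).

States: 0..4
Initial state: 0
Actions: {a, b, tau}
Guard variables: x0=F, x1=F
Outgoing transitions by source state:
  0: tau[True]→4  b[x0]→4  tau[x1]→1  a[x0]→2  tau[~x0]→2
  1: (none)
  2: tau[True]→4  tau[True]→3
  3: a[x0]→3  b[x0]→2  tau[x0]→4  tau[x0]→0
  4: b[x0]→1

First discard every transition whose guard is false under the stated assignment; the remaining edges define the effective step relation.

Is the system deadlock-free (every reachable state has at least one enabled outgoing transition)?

R = {0,2,3,4}
  0: tau→2  tau→4  [2 exit(s)]
  2: tau→3  tau→4  [2 exit(s)]
  3: ∅  [no exit]
  4: ∅  [no exit]
trace reaching 3: tau·tau

Answer: DEADLOCK at state 3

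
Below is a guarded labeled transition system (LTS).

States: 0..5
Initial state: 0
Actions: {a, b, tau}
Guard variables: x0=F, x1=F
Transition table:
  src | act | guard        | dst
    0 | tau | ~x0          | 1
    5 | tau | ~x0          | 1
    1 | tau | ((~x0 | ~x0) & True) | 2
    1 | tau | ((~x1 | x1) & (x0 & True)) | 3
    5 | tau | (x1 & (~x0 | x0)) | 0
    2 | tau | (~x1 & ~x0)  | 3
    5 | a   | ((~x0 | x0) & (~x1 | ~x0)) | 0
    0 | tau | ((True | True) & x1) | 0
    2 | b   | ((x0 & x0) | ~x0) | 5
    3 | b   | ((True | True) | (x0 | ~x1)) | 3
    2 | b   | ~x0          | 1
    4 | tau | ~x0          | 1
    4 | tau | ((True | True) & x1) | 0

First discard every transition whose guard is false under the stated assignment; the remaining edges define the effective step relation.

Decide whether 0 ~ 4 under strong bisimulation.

Compute ~ classes (split until stable):
  round 0: {{0,1,2,3,4,5}}
  round 1: {{0,1,4},{2},{3},{5}}
  round 2: {{0,4},{1},{2},{3},{5}}
Fixed point at round 3; 5 class(es).
0∈{0,4}, 4∈{0,4}

Answer: BISIMILAR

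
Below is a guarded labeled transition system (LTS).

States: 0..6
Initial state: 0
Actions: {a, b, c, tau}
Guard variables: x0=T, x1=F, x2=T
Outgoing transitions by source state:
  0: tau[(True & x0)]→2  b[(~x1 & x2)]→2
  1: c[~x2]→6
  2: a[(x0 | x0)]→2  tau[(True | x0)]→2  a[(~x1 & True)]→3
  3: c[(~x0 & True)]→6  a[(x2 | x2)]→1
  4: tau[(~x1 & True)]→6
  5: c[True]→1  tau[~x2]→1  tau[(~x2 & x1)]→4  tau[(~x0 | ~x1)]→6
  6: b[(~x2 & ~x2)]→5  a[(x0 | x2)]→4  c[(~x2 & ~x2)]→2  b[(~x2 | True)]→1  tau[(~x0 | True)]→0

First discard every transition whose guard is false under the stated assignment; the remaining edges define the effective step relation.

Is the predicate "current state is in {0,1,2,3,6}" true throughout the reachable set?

Inv-set: {0,1,2,3,6}
Reachable = {0,1,2,3}
  0: safe
  1: safe
  2: safe
  3: safe

Answer: INVARIANT HOLDS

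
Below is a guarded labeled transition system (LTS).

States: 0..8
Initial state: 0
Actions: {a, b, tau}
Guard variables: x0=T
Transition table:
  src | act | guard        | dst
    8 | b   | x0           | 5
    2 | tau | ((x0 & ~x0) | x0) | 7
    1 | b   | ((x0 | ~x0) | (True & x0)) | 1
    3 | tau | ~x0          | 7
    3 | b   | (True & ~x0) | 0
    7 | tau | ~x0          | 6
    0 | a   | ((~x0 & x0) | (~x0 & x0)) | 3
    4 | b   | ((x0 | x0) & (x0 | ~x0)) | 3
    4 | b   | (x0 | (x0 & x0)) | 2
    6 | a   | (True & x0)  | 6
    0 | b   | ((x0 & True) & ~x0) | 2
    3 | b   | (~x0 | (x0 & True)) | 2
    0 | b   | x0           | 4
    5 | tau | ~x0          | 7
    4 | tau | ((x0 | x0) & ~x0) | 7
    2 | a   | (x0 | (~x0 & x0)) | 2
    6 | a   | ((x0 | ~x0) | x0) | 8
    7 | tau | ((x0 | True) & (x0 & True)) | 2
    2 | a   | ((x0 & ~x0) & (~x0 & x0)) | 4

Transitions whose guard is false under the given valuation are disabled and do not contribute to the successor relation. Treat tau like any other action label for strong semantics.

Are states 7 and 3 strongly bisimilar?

Bisimulation quotient by refinement:
  round 0: {{0,1,2,3,4,5,6,7,8}}
  round 1: {{0,1,3,4,8},{2},{5},{6},{7}}
  round 2: {{0,1},{2},{3},{4},{5},{6},{7},{8}}
  round 3: {{0},{1},{2},{3},{4},{5},{6},{7},{8}}
9 equivalence class(es) (converged in 4)
class of 7: {7}; class of 3: {3}

Answer: NOT BISIMILAR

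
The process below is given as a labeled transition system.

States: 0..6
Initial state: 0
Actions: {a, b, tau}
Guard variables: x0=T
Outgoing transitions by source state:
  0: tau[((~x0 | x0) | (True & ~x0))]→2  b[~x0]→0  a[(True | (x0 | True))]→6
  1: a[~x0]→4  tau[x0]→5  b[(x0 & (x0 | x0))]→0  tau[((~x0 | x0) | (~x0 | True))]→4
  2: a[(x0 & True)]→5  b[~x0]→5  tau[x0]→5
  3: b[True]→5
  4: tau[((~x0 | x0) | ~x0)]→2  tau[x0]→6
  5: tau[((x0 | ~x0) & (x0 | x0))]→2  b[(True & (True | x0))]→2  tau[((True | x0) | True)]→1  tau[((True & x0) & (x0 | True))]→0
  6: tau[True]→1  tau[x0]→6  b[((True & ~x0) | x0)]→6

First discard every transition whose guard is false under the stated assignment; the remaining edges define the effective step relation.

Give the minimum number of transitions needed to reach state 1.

Answer: 2

Analysis:
Layered search for 1:
  L0 = {0}
  L1 = {2,6}
  L2 = {1,5}
first hit 1 at d=2 via a·tau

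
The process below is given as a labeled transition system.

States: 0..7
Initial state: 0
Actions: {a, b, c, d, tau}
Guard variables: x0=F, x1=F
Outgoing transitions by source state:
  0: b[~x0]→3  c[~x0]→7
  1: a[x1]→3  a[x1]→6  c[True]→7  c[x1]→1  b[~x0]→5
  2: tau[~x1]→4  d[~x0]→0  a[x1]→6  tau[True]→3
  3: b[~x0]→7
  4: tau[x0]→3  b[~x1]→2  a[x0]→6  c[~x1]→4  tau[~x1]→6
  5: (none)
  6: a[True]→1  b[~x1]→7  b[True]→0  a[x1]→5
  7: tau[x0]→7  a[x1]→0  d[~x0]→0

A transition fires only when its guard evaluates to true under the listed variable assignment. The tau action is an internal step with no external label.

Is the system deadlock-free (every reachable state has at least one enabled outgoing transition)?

R = {0,3,7}
  0: b→3  c→7  [2 out]
  3: b→7  [1 out]
  7: d→0  [1 out]

Answer: DEADLOCK-FREE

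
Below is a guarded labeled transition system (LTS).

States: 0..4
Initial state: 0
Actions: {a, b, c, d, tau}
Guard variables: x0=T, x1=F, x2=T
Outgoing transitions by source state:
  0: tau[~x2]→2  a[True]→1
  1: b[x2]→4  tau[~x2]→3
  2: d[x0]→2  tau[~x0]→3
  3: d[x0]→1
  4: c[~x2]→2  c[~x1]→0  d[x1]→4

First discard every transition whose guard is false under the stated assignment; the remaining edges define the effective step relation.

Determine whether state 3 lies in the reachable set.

After dropping false guards: 5 live edges.
L0 = {0}
L1 = {1}  now seen {0,1}
L2 = {4}  now seen {0,1,4}
Reachable = {0,1,4}

Answer: UNREACHABLE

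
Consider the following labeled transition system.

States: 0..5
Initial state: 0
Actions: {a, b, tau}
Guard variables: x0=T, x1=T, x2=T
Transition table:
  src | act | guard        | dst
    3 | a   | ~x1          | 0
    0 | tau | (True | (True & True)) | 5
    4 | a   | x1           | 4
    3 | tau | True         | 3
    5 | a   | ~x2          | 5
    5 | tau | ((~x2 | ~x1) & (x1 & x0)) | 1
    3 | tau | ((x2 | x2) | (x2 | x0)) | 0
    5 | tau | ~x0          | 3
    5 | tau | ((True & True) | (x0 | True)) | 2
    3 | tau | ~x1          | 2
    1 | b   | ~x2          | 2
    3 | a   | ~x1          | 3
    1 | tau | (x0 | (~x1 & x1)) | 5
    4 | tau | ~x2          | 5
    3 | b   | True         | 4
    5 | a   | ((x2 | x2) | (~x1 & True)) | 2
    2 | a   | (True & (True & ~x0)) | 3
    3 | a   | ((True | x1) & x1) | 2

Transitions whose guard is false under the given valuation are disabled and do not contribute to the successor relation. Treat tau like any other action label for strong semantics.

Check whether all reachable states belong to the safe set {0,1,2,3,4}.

Inv-set: {0,1,2,3,4}
Reachable = {0,2,5}
  0: ok
  2: ok
  5: outside
counterexample path to 5: tau

Answer: INVARIANT VIOLATED at state 5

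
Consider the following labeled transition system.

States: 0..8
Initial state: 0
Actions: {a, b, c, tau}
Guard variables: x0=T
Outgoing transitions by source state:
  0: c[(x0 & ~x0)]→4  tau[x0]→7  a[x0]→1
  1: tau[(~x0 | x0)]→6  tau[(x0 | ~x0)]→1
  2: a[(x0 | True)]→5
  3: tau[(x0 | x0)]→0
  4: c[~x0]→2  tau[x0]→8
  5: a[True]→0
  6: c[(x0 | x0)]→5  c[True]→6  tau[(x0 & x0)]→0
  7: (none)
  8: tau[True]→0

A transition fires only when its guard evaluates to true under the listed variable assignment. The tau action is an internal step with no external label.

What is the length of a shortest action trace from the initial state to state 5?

Answer: 3

Working:
Breadth-first toward 5:
  L0 = {0}
  L1 = {1,7}
  L2 = {6}
  L3 = {5}
5 enters at depth 3; path a·tau·c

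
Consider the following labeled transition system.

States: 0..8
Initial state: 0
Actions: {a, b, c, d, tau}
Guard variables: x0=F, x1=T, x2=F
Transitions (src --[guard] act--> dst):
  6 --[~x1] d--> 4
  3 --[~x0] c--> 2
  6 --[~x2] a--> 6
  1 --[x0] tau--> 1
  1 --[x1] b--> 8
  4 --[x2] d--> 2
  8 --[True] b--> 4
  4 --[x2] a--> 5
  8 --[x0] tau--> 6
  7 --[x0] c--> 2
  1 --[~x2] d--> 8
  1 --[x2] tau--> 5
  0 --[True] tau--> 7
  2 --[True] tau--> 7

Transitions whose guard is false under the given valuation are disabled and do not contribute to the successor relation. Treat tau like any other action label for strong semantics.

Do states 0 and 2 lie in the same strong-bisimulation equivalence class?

Refine partition for ~:
  round 0: {{0,1,2,3,4,5,6,7,8}}
  round 1: {{0,2},{1},{3},{4,5,7},{6},{8}}
stable after 2 split(s): 6 block(s)
[0]={0,2}  [2]={0,2}

Answer: BISIMILAR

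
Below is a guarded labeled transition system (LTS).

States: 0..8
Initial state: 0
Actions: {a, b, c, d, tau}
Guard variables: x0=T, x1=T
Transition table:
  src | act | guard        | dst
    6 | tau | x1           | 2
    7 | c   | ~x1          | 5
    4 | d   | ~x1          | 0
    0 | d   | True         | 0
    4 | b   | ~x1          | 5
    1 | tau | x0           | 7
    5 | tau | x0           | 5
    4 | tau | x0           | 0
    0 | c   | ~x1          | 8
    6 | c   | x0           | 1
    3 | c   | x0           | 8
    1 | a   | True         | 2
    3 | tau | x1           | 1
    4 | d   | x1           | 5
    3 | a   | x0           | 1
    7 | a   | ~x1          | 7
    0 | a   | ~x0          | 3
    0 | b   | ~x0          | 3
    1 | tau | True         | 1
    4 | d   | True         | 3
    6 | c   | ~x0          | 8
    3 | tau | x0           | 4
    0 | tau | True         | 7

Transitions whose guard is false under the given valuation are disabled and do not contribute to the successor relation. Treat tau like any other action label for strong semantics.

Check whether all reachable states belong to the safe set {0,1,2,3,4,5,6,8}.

Allowed set {0,1,2,3,4,5,6,8}
Reach set: {0,7}
  0: ✓
  7: VIOLATES
counterexample path to 7: tau

Answer: INVARIANT VIOLATED at state 7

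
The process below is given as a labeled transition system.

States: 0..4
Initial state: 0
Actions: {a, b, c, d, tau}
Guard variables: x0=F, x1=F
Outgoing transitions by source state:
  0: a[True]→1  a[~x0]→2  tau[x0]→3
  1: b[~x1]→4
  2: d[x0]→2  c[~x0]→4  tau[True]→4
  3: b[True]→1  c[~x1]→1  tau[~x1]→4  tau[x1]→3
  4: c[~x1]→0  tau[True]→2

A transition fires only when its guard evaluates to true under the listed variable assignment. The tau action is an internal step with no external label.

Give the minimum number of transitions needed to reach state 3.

Answer: UNREACHABLE

Working:
Layered search for 3:
  depth 0: {0}
  depth 1: {1,2}
  depth 2: {4}
3 never appears.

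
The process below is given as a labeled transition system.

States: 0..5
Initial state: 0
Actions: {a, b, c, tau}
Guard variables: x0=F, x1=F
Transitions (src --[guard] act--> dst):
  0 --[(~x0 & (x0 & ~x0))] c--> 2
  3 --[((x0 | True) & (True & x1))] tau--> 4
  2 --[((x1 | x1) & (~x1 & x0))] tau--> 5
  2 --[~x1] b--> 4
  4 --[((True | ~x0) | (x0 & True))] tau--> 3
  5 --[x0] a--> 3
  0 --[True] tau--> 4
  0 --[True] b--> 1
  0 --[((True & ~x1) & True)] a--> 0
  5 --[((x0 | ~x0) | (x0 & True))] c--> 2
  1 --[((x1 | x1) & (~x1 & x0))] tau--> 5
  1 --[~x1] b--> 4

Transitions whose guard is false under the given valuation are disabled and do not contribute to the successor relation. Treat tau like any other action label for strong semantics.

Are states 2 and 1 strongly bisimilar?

Answer: BISIMILAR

Trace:
Bisimulation quotient by refinement:
  P[0] = {{0,1,2,3,4,5}}
  P[1] = {{0},{1,2},{3},{4},{5}}
5 equivalence class(es) (converged in 2)
[2]={1,2}  [1]={1,2}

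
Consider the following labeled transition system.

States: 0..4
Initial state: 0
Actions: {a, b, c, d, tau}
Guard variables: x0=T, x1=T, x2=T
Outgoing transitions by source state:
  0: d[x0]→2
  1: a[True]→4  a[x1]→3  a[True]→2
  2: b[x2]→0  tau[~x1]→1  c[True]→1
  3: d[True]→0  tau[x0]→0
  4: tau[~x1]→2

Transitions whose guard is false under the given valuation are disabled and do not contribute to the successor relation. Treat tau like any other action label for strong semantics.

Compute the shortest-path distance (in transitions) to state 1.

Layered search for 1:
  L0 = {0}
  L1 = {2}
  L2 = {1}
first hit 1 at d=2 via d·c

Answer: 2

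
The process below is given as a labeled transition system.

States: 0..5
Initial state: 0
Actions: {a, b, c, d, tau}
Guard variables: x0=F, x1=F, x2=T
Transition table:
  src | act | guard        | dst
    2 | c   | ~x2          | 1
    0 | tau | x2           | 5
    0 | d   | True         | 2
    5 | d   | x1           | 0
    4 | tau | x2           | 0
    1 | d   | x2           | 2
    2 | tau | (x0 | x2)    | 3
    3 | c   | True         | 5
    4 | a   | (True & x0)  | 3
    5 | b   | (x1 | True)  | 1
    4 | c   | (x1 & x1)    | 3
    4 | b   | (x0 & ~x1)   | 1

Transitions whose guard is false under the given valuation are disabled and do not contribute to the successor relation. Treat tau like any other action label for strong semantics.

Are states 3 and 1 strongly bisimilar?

Answer: NOT BISIMILAR

Working:
Refine partition for ~:
  round 0: {{0,1,2,3,4,5}}
  round 1: {{0},{1},{2,4},{3},{5}}
  round 2: {{0},{1},{2},{3},{4},{5}}
6 equivalence class(es) (converged in 3)
3∈{3}, 1∈{1}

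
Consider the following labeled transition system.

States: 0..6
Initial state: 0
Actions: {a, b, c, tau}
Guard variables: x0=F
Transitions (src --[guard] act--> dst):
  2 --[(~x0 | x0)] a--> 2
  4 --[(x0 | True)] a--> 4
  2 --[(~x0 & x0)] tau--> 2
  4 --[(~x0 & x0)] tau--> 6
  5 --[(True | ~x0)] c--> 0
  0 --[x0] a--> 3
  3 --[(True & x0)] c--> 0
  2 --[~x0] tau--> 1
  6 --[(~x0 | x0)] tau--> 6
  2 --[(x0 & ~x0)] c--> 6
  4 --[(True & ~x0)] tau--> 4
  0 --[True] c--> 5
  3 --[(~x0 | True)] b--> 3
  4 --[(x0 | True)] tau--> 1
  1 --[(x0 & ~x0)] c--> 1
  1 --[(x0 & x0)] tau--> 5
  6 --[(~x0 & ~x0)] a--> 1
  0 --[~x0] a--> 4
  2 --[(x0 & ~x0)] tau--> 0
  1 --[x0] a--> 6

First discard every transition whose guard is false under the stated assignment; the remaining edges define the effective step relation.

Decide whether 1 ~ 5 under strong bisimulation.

Compute ~ classes (split until stable):
  round 0: {{0,1,2,3,4,5,6}}
  round 1: {{0},{1},{2,4,6},{3},{5}}
  round 2: {{0},{1},{2},{3},{4},{5},{6}}
stable after 3 split(s): 7 block(s)
1∈{1}, 5∈{5}

Answer: NOT BISIMILAR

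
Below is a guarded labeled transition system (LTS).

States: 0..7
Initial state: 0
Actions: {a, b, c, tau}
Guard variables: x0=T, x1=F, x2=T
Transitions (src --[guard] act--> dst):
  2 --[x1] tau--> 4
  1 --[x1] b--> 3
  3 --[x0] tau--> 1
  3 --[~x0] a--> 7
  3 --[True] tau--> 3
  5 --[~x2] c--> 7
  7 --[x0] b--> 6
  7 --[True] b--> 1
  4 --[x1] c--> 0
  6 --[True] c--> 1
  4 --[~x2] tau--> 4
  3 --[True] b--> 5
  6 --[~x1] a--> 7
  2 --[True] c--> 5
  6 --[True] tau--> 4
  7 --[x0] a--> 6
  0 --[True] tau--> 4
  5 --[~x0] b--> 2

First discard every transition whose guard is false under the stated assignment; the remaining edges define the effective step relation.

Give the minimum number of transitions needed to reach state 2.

Layered search for 2:
  Layer 0: {0}
  Layer 1: {4}
2 never appears.

Answer: UNREACHABLE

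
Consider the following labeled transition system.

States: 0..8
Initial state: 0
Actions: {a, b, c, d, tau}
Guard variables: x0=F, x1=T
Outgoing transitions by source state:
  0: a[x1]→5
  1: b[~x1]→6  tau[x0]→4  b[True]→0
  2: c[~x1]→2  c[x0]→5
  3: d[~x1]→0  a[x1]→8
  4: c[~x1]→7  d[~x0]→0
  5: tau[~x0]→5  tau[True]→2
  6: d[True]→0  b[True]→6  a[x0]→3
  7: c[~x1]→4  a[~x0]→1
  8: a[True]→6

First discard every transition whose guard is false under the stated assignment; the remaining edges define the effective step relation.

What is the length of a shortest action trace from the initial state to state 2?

Answer: 2

Analysis:
BFS to 2:
  Layer 0: {0}
  Layer 1: {5}
  Layer 2: {2}
depth(2)=2, e.g. a·tau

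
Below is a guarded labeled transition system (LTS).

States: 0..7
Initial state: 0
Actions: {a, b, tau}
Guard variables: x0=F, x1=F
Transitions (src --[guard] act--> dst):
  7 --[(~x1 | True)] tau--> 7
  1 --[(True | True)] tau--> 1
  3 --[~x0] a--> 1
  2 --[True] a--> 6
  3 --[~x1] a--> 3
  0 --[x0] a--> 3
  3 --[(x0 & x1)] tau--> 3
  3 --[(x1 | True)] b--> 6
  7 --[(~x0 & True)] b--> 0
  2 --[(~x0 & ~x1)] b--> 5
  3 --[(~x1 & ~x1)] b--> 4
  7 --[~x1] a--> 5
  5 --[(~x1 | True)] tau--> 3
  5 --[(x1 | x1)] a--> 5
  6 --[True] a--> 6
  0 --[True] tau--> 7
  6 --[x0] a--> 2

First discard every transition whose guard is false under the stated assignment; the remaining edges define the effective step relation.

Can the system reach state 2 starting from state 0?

Guard filter leaves 13 enabled edge(s).
depth 0: {0}
depth 1: {7}  total {0,7}
depth 2: {5}  total {0,5,7}
depth 3: {3}  total {0,3,5,7}
depth 4: {1,4,6}  total {0,1,3,4,5,6,7}
R = {0,1,3,4,5,6,7}

Answer: UNREACHABLE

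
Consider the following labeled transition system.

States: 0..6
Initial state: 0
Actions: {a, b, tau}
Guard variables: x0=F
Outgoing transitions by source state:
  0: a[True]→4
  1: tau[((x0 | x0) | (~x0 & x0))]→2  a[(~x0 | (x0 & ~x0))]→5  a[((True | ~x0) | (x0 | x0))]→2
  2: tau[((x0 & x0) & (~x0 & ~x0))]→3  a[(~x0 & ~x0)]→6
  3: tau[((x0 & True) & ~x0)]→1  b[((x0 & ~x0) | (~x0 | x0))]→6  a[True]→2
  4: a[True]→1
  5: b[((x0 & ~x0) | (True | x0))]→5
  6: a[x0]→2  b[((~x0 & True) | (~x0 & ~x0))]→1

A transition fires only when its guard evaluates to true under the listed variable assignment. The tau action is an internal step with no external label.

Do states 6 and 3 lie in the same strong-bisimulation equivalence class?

Answer: NOT BISIMILAR

Working:
Refine partition for ~:
  π0 = {{0,1,2,3,4,5,6}}
  π1 = {{0,1,2,4},{3},{5,6}}
  π2 = {{0,4},{1},{2},{3},{5},{6}}
  π3 = {{0},{1},{2},{3},{4},{5},{6}}
stable after 4 split(s): 7 block(s)
[6]={6}  [3]={3}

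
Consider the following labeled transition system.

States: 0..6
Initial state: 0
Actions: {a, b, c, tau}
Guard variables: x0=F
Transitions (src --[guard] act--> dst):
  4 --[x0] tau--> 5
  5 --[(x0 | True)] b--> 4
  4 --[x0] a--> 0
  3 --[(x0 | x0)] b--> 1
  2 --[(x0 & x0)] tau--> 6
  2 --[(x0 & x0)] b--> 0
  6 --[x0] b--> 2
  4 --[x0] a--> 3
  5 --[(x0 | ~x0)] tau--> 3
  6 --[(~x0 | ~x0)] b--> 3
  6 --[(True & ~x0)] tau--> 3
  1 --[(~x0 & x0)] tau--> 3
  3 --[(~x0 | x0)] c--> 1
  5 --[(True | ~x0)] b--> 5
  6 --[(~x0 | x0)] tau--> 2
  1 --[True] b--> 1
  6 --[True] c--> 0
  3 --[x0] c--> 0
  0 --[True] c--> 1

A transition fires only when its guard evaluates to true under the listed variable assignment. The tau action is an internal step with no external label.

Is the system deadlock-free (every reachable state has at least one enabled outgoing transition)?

Reach set: {0,1}
  0: c→1  [1 exit(s)]
  1: b→1  [1 exit(s)]

Answer: DEADLOCK-FREE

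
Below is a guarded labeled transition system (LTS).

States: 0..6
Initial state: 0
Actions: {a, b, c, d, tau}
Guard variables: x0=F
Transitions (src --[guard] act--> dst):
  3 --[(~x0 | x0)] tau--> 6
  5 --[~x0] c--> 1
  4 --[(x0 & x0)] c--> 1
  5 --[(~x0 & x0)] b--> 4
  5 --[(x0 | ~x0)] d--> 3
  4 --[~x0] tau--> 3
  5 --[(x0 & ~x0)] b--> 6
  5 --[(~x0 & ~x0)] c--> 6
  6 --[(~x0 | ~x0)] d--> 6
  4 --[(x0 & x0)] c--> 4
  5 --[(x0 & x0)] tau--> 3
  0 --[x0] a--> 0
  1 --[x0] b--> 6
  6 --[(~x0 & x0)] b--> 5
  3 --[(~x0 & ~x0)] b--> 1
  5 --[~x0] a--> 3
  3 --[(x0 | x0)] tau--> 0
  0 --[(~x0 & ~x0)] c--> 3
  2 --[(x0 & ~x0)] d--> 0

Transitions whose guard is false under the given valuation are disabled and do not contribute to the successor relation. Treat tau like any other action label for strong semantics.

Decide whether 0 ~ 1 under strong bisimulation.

Bisimulation quotient by refinement:
  P[0] = {{0,1,2,3,4,5,6}}
  P[1] = {{0},{1,2},{3},{4},{5},{6}}
6 equivalence class(es) (converged in 2)
[0]={0}  [1]={1,2}

Answer: NOT BISIMILAR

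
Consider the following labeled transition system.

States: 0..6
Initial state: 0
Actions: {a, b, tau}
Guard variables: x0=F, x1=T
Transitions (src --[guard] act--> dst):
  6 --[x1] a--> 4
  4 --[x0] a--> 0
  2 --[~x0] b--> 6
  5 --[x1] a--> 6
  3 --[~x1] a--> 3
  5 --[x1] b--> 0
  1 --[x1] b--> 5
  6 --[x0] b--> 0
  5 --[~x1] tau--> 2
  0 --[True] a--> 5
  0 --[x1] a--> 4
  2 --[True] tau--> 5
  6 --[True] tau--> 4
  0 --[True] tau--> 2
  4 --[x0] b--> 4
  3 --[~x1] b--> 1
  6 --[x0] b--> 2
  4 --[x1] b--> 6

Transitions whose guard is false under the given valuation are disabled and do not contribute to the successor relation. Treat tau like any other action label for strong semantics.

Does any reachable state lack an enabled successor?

R = {0,2,4,5,6}
  0: a→4  a→5  tau→2  [3 out]
  2: b→6  tau→5  [2 out]
  4: b→6  [1 out]
  5: a→6  b→0  [2 out]
  6: a→4  tau→4  [2 out]

Answer: DEADLOCK-FREE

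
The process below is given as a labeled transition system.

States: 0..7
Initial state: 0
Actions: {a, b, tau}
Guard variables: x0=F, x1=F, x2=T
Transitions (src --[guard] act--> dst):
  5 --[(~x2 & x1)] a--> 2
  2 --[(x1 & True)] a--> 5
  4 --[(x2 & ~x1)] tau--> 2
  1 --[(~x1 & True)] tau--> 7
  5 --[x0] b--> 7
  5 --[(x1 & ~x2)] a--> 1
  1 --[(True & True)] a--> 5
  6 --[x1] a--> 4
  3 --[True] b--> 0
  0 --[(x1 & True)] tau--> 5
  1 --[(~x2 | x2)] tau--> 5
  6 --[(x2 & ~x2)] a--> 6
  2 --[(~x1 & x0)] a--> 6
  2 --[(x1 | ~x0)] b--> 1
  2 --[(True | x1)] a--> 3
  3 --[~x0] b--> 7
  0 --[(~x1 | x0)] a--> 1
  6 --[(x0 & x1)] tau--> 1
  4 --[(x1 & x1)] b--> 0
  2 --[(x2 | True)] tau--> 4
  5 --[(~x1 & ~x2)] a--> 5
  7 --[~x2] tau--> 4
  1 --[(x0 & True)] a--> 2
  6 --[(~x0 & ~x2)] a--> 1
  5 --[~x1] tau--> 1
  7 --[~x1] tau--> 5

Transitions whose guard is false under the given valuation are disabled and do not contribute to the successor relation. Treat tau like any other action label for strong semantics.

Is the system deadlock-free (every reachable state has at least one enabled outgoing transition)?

Reachable = {0,1,5,7}
  0: a→1  [1 out]
  1: a→5  tau→5  tau→7  [3 out]
  5: tau→1  [1 out]
  7: tau→5  [1 out]

Answer: DEADLOCK-FREE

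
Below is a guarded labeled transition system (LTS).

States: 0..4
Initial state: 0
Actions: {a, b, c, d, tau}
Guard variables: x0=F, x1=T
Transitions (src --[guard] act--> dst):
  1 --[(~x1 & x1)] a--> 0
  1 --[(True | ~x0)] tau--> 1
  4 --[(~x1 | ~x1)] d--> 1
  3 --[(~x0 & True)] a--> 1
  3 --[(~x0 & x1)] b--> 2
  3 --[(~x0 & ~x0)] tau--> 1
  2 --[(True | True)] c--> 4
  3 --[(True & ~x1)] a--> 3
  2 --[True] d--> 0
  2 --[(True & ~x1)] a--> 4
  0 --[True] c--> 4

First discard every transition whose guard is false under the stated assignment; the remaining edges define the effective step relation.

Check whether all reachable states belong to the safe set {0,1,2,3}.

Safe = {0,1,2,3}
Reach set: {0,4}
  0: ✓
  4: outside
counterexample path to 4: c

Answer: INVARIANT VIOLATED at state 4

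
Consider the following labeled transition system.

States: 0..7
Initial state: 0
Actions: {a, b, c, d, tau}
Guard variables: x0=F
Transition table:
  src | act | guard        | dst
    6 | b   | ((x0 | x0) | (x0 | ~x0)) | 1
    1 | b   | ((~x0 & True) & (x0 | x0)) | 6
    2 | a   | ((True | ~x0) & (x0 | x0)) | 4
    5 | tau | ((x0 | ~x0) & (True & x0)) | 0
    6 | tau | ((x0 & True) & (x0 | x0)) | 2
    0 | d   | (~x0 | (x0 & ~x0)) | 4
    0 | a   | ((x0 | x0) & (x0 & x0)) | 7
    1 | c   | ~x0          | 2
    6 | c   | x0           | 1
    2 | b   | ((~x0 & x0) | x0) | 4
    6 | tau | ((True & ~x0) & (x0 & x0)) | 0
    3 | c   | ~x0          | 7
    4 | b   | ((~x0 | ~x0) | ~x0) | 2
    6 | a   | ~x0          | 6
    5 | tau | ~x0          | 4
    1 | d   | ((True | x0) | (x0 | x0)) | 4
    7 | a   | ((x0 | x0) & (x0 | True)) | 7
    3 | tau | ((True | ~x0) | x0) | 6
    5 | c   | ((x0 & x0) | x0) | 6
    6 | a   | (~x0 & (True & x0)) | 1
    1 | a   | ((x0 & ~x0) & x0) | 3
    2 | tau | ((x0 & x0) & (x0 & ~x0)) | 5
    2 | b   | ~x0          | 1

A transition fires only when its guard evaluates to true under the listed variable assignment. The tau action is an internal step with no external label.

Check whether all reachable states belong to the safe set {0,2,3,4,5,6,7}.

Inv-set: {0,2,3,4,5,6,7}
Reachable = {0,1,2,4}
  0: safe
  1: ✗ unsafe
  2: safe
  4: safe
witness against invariant: d·b·b → 1

Answer: INVARIANT VIOLATED at state 1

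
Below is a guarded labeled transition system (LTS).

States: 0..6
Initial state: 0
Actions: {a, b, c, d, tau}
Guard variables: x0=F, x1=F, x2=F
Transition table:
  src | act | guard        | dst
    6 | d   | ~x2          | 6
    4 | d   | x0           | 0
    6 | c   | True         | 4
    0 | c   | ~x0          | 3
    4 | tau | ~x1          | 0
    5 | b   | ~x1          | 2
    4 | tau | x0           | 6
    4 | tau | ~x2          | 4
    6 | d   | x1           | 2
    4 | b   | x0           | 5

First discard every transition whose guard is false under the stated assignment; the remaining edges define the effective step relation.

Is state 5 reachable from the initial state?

Answer: UNREACHABLE

Trace:
Guard filter leaves 6 enabled edge(s).
L0 = {0}
L1 = {3}  total {0,3}
Reach set: {0,3}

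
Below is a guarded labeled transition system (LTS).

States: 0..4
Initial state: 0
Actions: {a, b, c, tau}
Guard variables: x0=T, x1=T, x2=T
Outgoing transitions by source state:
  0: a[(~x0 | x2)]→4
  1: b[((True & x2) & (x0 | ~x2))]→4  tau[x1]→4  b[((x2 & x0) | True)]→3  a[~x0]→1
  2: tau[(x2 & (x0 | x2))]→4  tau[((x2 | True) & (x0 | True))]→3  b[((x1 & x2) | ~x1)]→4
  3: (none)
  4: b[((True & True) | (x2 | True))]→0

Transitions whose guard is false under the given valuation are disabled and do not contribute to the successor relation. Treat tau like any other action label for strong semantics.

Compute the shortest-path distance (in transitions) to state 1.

Answer: UNREACHABLE

Trace:
Layered search for 1:
  depth 0: {0}
  depth 1: {4}
1 never appears.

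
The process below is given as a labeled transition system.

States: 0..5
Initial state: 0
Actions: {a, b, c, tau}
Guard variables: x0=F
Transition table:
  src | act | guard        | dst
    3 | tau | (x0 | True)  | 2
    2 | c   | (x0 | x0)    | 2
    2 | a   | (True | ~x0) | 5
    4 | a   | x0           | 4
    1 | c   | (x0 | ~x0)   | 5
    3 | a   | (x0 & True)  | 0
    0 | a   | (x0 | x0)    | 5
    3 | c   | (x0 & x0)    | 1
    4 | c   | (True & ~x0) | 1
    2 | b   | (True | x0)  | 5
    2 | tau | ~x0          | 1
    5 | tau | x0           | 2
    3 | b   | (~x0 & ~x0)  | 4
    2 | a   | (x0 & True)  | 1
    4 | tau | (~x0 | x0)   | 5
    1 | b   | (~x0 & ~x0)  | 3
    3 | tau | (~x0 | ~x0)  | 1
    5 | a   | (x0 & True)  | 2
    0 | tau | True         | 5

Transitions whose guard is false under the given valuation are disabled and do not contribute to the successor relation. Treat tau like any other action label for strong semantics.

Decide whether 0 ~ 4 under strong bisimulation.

Bisimulation quotient by refinement:
  round 0: {{0,1,2,3,4,5}}
  round 1: {{0},{1},{2},{3},{4},{5}}
Fixed point at round 2; 6 class(es).
0∈{0}, 4∈{4}

Answer: NOT BISIMILAR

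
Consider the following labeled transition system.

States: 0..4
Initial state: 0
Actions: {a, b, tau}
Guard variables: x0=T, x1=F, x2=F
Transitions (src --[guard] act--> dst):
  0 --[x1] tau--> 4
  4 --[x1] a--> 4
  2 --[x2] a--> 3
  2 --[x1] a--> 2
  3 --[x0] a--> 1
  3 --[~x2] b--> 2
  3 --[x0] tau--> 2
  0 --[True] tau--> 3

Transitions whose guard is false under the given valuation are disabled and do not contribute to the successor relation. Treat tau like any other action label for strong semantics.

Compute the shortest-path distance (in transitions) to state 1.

Answer: 2

Working:
Layered search for 1:
  depth 0: {0}
  depth 1: {3}
  depth 2: {1,2}
first hit 1 at d=2 via tau·a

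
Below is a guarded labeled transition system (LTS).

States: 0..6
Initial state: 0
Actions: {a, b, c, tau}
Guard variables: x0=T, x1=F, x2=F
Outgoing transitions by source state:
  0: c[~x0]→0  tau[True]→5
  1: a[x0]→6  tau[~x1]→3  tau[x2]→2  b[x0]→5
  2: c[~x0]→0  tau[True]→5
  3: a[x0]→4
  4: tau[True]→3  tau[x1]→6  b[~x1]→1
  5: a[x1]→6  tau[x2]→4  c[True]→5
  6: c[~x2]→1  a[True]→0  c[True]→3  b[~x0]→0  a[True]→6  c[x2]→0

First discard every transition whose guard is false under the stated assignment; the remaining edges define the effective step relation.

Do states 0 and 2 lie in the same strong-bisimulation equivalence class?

Answer: BISIMILAR

Trace:
Compute ~ classes (split until stable):
  π0 = {{0,1,2,3,4,5,6}}
  π1 = {{0,2},{1},{3},{4},{5},{6}}
Fixed point at round 2; 6 class(es).
class of 0: {0,2}; class of 2: {0,2}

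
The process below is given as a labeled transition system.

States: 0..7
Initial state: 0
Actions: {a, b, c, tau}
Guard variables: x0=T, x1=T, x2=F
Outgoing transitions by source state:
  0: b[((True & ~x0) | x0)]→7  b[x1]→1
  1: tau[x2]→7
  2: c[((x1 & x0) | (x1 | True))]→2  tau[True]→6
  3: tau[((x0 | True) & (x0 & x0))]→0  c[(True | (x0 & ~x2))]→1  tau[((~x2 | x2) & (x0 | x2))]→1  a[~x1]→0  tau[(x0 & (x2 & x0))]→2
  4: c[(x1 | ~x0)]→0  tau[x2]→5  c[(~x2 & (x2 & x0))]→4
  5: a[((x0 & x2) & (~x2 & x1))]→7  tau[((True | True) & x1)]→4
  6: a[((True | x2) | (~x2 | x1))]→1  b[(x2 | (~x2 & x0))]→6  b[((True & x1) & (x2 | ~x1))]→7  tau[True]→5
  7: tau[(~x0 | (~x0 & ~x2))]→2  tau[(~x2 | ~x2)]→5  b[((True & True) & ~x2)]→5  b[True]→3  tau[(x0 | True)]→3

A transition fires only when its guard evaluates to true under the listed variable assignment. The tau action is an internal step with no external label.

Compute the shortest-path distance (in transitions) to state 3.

Answer: 2

Trace:
Breadth-first toward 3:
  Layer 0: {0}
  Layer 1: {1,7}
  Layer 2: {3,5}
3 enters at depth 2; path b·b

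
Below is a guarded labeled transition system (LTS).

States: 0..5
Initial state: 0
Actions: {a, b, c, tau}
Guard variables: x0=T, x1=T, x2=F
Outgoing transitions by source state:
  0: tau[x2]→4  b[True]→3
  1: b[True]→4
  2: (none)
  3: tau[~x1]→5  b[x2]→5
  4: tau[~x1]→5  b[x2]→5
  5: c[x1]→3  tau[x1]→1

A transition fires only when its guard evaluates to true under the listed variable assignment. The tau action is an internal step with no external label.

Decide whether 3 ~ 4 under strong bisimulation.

Refine partition for ~:
  π0 = {{0,1,2,3,4,5}}
  π1 = {{0,1},{2,3,4},{5}}
3 equivalence class(es) (converged in 2)
class of 3: {2,3,4}; class of 4: {2,3,4}

Answer: BISIMILAR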